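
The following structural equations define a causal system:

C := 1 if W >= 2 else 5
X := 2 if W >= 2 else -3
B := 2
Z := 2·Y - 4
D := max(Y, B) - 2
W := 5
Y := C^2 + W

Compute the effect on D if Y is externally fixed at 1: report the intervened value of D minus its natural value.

-4

Under do(Y=1), the mechanism Y := C^2 + W is discarded; Y is fixed at 1.
D = max(Y, B) - 2  [with Y=1, B=2]  = 0
Without intervention: C = 1 if W >= 2 else 5  [with W=5]  = 1; Y = C^2 + W  [with C=1, W=5]  = 6; D = max(Y, B) - 2  [with Y=6, B=2]  = 4.
Change = 0 − 4 = -4.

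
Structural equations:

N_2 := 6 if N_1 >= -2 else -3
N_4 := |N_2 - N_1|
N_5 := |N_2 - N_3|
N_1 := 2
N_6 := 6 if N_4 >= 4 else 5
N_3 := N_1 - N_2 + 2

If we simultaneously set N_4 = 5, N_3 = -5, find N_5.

The joint intervention fixes N_4 = 5, N_3 = -5, removing each variable's own equation.
N_2 = 6 if N_1 >= -2 else -3  [with N_1=2]  = 6
N_5 = |N_2 - N_3|  [with N_2=6, N_3=-5]  = 11

11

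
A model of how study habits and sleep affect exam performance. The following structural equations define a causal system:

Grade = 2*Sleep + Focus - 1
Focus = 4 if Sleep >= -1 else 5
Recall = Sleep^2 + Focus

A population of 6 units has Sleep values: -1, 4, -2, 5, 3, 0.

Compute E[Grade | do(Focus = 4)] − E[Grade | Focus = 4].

-1.4

do(Focus=4) breaks Focus's dependence on Sleep. With Focus=4 fixed, Grade across the units is 1, 11, -1, 13, 9, 3, mean 6.
Observing Focus=4 restricts to units where Focus's equation naturally yields 4: Sleep ∈ {-1, 4, 5, 3, 0}. In that subpopulation Grade = 1, 11, 13, 9, 3, mean 7.4.
Difference = 6 − 7.4 = -1.4.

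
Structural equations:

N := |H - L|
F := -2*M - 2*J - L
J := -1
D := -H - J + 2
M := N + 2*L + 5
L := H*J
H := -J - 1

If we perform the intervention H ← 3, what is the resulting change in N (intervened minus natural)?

Under do(H=3), the mechanism H := -J - 1 is discarded; H is fixed at 3.
L = H*J  [with H=3, J=-1]  = -3
N = |H - L|  [with H=3, L=-3]  = 6
Without intervention: H = -J - 1  [with J=-1]  = 0; L = H*J  [with H=0, J=-1]  = 0; N = |H - L|  [with H=0, L=0]  = 0.
Change = 6 − 0 = 6.

6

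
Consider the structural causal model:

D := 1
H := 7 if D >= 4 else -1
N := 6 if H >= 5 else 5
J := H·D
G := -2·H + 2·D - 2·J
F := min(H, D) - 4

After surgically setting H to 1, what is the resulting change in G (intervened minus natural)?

do(H=1) replaces the equation H := 7 if D >= 4 else -1 with the constant H = 1.
J = H·D  [with H=1, D=1]  = 1
G = -2·H + 2·D - 2·J  [with H=1, D=1, J=1]  = -2
Without intervention: H = 7 if D >= 4 else -1  [with D=1]  = -1; J = H·D  [with H=-1, D=1]  = -1; G = -2·H + 2·D - 2·J  [with H=-1, D=1, J=-1]  = 6.
Change = -2 − 6 = -8.

-8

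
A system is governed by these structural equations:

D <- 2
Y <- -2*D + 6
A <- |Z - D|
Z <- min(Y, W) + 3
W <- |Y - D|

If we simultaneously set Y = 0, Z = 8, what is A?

Setting Y = 0, Z = 8 by intervention discards those variables' equations.
A = |Z - D|  [with Z=8, D=2]  = 6

6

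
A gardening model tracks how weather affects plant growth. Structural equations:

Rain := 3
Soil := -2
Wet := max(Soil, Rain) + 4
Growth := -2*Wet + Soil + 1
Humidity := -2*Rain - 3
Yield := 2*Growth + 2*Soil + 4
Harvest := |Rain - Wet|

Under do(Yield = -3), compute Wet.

do(Yield=-3) replaces the equation Yield := 2*Growth + 2*Soil + 4 with the constant Yield = -3.
Wet is not downstream of the intervention, so its value is determined by the original equations.
Wet = max(Soil, Rain) + 4  [with Soil=-2, Rain=3]  = 7

7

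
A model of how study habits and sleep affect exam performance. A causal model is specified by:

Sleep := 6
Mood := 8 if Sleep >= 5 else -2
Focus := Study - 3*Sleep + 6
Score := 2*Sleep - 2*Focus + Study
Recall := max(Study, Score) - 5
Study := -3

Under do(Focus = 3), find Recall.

The intervention breaks the incoming arrows to Focus: Focus := Study - 3*Sleep + 6 no longer applies, and Focus = 3.
Score = 2*Sleep - 2*Focus + Study  [with Sleep=6, Focus=3, Study=-3]  = 3
Recall = max(Study, Score) - 5  [with Study=-3, Score=3]  = -2

-2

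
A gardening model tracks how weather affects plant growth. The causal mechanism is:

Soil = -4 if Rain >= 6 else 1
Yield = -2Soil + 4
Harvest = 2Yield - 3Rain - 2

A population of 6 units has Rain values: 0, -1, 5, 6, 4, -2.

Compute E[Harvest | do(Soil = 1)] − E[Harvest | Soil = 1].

-2.4

Every unit gets Soil=1 under the intervention. Harvest values become 2, 5, -13, -16, -10, 8; E[Harvest|do(Soil=1)] = -4.
Conditioning on Soil=1 selects the 5 unit(s) with Rain ∈ {0, -1, 5, 4, -2}. Their Harvest values: 2, 5, -13, -10, 8. Mean = -1.6.
Difference = -4 − (-1.6) = -2.4.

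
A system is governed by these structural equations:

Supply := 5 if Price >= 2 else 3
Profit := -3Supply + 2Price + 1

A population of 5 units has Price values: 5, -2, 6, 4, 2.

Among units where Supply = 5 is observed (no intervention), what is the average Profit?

E[Profit|Supply=5] averages over only the 4 units with Supply=5 (Price = 5, 6, 4, 2): Profit = -4, -2, -6, -10, mean -5.5.

-5.5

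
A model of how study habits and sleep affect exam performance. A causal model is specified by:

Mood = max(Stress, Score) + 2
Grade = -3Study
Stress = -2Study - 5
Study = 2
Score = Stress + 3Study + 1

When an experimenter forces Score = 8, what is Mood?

10

The intervention breaks the incoming arrows to Score: Score = Stress + 3Study + 1 no longer applies, and Score = 8.
Stress = -2Study - 5  [with Study=2]  = -9
Mood = max(Stress, Score) + 2  [with Stress=-9, Score=8]  = 10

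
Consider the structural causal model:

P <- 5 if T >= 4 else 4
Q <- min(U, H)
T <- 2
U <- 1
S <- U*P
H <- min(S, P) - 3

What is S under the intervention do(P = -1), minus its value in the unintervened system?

-5

The intervention breaks the incoming arrows to P: P <- 5 if T >= 4 else 4 no longer applies, and P = -1.
S = U*P  [with U=1, P=-1]  = -1
Without intervention: P = 5 if T >= 4 else 4  [with T=2]  = 4; S = U*P  [with U=1, P=4]  = 4.
Change = -1 − 4 = -5.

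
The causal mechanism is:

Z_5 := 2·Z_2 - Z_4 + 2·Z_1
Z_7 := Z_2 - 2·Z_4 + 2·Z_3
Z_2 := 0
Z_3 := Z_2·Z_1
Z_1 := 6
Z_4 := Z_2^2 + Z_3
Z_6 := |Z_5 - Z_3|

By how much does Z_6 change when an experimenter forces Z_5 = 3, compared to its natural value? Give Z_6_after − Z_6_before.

-9

The intervention breaks the incoming arrows to Z_5: Z_5 := 2·Z_2 - Z_4 + 2·Z_1 no longer applies, and Z_5 = 3.
Z_3 = Z_2·Z_1  [with Z_2=0, Z_1=6]  = 0
Z_6 = |Z_5 - Z_3|  [with Z_5=3, Z_3=0]  = 3
Without intervention: Z_3 = Z_2·Z_1  [with Z_2=0, Z_1=6]  = 0; Z_4 = Z_2^2 + Z_3  [with Z_2=0, Z_3=0]  = 0; Z_5 = 2·Z_2 - Z_4 + 2·Z_1  [with Z_2=0, Z_4=0, Z_1=6]  = 12; Z_6 = |Z_5 - Z_3|  [with Z_5=12, Z_3=0]  = 12.
Change = 3 − 12 = -9.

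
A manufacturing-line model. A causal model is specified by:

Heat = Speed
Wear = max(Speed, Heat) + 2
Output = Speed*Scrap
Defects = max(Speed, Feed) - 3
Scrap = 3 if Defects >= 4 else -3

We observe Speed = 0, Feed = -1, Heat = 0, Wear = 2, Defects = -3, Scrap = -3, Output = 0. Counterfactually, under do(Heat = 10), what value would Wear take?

The intervention breaks the incoming arrows to Heat: Heat = Speed no longer applies, and Heat = 10.
Wear = max(Speed, Heat) + 2  [with Speed=0, Heat=10]  = 12

12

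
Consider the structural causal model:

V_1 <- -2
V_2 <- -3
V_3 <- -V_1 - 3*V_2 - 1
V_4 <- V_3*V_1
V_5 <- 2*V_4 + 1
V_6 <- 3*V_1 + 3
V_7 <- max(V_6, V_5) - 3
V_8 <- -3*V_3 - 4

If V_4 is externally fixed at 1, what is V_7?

0

The intervention breaks the incoming arrows to V_4: V_4 <- V_3*V_1 no longer applies, and V_4 = 1.
V_5 = 2*V_4 + 1  [with V_4=1]  = 3
V_6 = 3*V_1 + 3  [with V_1=-2]  = -3
V_7 = max(V_6, V_5) - 3  [with V_6=-3, V_5=3]  = 0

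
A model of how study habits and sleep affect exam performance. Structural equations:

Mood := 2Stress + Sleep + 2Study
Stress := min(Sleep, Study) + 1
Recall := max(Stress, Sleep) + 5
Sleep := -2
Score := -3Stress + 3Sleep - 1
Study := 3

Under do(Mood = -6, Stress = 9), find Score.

-34

Under do(Mood = -6, Stress = 9), each intervened variable's structural equation is replaced by its fixed value.
Score = -3Stress + 3Sleep - 1  [with Stress=9, Sleep=-2]  = -34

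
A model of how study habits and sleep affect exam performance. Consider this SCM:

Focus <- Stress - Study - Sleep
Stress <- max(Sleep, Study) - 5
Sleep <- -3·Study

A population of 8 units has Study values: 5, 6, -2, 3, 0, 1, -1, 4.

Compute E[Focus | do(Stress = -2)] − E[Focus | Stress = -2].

2

Under do(Stress=-2), Stress's equation is replaced by Stress=-2 for every unit. Per-unit Focus: 8, 10, -6, 4, -2, 0, -4, 6. Mean = 2.
Observing Stress=-2 restricts to units where Stress's equation naturally yields -2: Study ∈ {3, -1}. In that subpopulation Focus = 4, -4, mean 0.
Difference = 2 − 0 = 2.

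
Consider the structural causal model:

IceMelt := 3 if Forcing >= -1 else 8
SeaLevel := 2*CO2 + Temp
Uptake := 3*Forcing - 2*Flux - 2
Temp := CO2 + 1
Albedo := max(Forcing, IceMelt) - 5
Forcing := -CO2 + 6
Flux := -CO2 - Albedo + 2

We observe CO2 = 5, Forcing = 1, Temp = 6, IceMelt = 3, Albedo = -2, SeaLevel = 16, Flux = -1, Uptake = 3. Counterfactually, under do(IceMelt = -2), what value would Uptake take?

do(IceMelt=-2) replaces the equation IceMelt := 3 if Forcing >= -1 else 8 with the constant IceMelt = -2.
Forcing = -CO2 + 6  [with CO2=5]  = 1
Albedo = max(Forcing, IceMelt) - 5  [with Forcing=1, IceMelt=-2]  = -4
Flux = -CO2 - Albedo + 2  [with CO2=5, Albedo=-4]  = 1
Uptake = 3*Forcing - 2*Flux - 2  [with Forcing=1, Flux=1]  = -1

-1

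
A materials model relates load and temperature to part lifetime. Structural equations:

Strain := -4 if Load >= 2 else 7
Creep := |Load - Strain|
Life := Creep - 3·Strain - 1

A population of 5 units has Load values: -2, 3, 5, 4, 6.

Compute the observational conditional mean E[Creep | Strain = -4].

8.5

E[Creep|Strain=-4] averages over only the 4 units with Strain=-4 (Load = 3, 5, 4, 6): Creep = 7, 9, 8, 10, mean 8.5.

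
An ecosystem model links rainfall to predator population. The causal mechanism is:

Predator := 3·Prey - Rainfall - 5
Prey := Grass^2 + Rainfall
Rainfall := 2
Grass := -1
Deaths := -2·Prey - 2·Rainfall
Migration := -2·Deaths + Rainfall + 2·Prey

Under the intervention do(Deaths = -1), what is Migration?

10

The intervention breaks the incoming arrows to Deaths: Deaths := -2·Prey - 2·Rainfall no longer applies, and Deaths = -1.
Prey = Grass^2 + Rainfall  [with Grass=-1, Rainfall=2]  = 3
Migration = -2·Deaths + Rainfall + 2·Prey  [with Deaths=-1, Rainfall=2, Prey=3]  = 10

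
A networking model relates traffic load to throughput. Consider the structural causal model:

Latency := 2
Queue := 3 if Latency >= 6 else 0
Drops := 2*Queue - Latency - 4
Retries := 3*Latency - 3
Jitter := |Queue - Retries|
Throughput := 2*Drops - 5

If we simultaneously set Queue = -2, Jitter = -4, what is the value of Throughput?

Setting Queue = -2, Jitter = -4 by intervention discards those variables' equations.
Drops = 2*Queue - Latency - 4  [with Queue=-2, Latency=2]  = -10
Throughput = 2*Drops - 5  [with Drops=-10]  = -25

-25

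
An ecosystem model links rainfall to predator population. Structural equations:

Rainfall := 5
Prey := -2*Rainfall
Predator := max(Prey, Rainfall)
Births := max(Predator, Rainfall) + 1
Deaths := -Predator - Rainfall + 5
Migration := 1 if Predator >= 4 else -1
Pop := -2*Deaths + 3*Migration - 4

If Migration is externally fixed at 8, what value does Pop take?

30

Intervening sets Migration = 8 and removes its equation (Migration := 1 if Predator >= 4 else -1).
Prey = -2*Rainfall  [with Rainfall=5]  = -10
Predator = max(Prey, Rainfall)  [with Prey=-10, Rainfall=5]  = 5
Deaths = -Predator - Rainfall + 5  [with Predator=5, Rainfall=5]  = -5
Pop = -2*Deaths + 3*Migration - 4  [with Deaths=-5, Migration=8]  = 30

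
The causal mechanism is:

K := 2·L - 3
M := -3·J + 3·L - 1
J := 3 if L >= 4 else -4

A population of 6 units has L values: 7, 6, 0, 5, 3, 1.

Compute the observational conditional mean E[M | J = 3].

8

E[M|J=3] averages over only the 3 units with J=3 (L = 7, 6, 5): M = 11, 8, 5, mean 8.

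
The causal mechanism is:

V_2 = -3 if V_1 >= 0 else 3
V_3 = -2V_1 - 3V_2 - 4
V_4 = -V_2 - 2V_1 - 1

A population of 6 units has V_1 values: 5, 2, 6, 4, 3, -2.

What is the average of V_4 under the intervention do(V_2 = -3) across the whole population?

Every unit gets V_2=-3 under the intervention. V_4 values become -8, -2, -10, -6, -4, 6; E[V_4|do(V_2=-3)] = -4.

-4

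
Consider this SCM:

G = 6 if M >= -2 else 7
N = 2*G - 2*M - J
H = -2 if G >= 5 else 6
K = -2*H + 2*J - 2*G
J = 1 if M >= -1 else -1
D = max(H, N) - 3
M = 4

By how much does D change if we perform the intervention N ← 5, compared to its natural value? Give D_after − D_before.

The intervention breaks the incoming arrows to N: N = 2*G - 2*M - J no longer applies, and N = 5.
G = 6 if M >= -2 else 7  [with M=4]  = 6
H = -2 if G >= 5 else 6  [with G=6]  = -2
D = max(H, N) - 3  [with H=-2, N=5]  = 2
Without intervention: G = 6 if M >= -2 else 7  [with M=4]  = 6; J = 1 if M >= -1 else -1  [with M=4]  = 1; N = 2*G - 2*M - J  [with G=6, M=4, J=1]  = 3; H = -2 if G >= 5 else 6  [with G=6]  = -2; D = max(H, N) - 3  [with H=-2, N=3]  = 0.
Change = 2 − 0 = 2.

2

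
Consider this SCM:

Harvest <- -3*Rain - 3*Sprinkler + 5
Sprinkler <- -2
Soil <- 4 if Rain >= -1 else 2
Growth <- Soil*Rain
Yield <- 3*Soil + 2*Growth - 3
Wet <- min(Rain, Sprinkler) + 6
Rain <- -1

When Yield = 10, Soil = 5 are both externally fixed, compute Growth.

Under do(Yield = 10, Soil = 5), each intervened variable's structural equation is replaced by its fixed value.
Growth = Soil*Rain  [with Soil=5, Rain=-1]  = -5

-5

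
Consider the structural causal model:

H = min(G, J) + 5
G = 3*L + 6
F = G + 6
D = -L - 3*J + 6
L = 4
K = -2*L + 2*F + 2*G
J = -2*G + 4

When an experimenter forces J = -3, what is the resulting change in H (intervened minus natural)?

do(J=-3) replaces the equation J = -2*G + 4 with the constant J = -3.
G = 3*L + 6  [with L=4]  = 18
H = min(G, J) + 5  [with G=18, J=-3]  = 2
Without intervention: G = 3*L + 6  [with L=4]  = 18; J = -2*G + 4  [with G=18]  = -32; H = min(G, J) + 5  [with G=18, J=-32]  = -27.
Change = 2 − (-27) = 29.

29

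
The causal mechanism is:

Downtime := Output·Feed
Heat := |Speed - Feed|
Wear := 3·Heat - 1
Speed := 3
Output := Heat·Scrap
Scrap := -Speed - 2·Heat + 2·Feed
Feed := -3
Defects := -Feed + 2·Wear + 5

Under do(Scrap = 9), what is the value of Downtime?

Intervening sets Scrap = 9 and removes its equation (Scrap := -Speed - 2·Heat + 2·Feed).
Heat = |Speed - Feed|  [with Speed=3, Feed=-3]  = 6
Output = Heat·Scrap  [with Heat=6, Scrap=9]  = 54
Downtime = Output·Feed  [with Output=54, Feed=-3]  = -162

-162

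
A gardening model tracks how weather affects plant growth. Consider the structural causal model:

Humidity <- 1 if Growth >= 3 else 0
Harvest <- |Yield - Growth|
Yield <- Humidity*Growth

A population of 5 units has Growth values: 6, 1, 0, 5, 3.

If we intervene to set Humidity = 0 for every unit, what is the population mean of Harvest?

Every unit gets Humidity=0 under the intervention. Harvest values become 6, 1, 0, 5, 3; E[Harvest|do(Humidity=0)] = 3.

3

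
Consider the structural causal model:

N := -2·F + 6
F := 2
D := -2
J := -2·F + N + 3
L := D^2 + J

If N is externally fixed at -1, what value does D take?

Under do(N=-1), the mechanism N := -2·F + 6 is discarded; N is fixed at -1.
D is not downstream of the intervention, so its value is determined by the original equations.

-2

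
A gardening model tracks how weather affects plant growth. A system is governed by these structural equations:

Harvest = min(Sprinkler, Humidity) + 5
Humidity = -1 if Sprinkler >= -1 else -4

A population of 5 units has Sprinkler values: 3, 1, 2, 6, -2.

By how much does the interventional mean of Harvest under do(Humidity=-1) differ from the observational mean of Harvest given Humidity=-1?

-0.2

Every unit gets Humidity=-1 under the intervention. Harvest values become 4, 4, 4, 4, 3; E[Harvest|do(Humidity=-1)] = 3.8.
E[Harvest|Humidity=-1] averages over only the 4 units with Humidity=-1 (Sprinkler = 3, 1, 2, 6): Harvest = 4, 4, 4, 4, mean 4.
Difference = 3.8 − 4 = -0.2.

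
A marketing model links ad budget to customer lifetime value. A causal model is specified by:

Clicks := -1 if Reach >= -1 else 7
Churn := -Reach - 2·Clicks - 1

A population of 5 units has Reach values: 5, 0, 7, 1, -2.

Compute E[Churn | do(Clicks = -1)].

-1.2

The intervention sets Clicks=-1 in all 5 units regardless of Reach. Recomputing Churn per unit gives -4, 1, -6, 0, 3; average -1.2.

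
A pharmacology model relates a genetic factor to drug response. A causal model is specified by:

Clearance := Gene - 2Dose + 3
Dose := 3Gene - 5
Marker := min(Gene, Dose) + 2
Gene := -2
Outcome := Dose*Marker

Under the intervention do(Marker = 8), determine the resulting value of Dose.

-11

Under do(Marker=8), the mechanism Marker := min(Gene, Dose) + 2 is discarded; Marker is fixed at 8.
Since Dose is not a descendant of the intervened variable, it is unaffected.
Dose = 3Gene - 5  [with Gene=-2]  = -11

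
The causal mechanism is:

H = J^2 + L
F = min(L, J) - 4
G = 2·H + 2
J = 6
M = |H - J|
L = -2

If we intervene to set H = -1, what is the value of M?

The intervention breaks the incoming arrows to H: H = J^2 + L no longer applies, and H = -1.
M = |H - J|  [with H=-1, J=6]  = 7

7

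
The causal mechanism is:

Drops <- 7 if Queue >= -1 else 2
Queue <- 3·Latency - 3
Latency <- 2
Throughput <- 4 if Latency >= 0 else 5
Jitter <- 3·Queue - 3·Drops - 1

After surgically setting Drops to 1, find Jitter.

The intervention breaks the incoming arrows to Drops: Drops <- 7 if Queue >= -1 else 2 no longer applies, and Drops = 1.
Queue = 3·Latency - 3  [with Latency=2]  = 3
Jitter = 3·Queue - 3·Drops - 1  [with Queue=3, Drops=1]  = 5

5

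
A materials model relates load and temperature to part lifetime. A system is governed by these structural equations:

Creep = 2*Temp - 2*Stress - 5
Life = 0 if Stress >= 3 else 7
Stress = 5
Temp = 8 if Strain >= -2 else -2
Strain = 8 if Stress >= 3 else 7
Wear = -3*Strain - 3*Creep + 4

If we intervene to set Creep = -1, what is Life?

Under do(Creep=-1), the mechanism Creep = 2*Temp - 2*Stress - 5 is discarded; Creep is fixed at -1.
Since Life is not a descendant of the intervened variable, it is unaffected.
Life = 0 if Stress >= 3 else 7  [with Stress=5]  = 0

0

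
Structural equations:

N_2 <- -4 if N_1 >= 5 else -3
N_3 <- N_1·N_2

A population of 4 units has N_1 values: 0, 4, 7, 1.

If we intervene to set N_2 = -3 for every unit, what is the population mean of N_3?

-9

Under do(N_2=-3), N_2's equation is replaced by N_2=-3 for every unit. Per-unit N_3: 0, -12, -21, -3. Mean = -9.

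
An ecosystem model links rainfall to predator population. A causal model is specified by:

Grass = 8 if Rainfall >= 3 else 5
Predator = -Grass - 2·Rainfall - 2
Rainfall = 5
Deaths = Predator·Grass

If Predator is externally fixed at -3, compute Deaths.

-24

The intervention breaks the incoming arrows to Predator: Predator = -Grass - 2·Rainfall - 2 no longer applies, and Predator = -3.
Grass = 8 if Rainfall >= 3 else 5  [with Rainfall=5]  = 8
Deaths = Predator·Grass  [with Predator=-3, Grass=8]  = -24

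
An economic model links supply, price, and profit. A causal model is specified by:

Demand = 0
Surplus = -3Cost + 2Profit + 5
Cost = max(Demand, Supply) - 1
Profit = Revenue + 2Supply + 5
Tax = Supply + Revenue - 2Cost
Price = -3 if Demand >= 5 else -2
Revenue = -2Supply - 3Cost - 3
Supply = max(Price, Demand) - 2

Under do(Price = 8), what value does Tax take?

Under do(Price=8), the mechanism Price = -3 if Demand >= 5 else -2 is discarded; Price is fixed at 8.
Supply = max(Price, Demand) - 2  [with Price=8, Demand=0]  = 6
Cost = max(Demand, Supply) - 1  [with Demand=0, Supply=6]  = 5
Revenue = -2Supply - 3Cost - 3  [with Supply=6, Cost=5]  = -30
Tax = Supply + Revenue - 2Cost  [with Supply=6, Revenue=-30, Cost=5]  = -34

-34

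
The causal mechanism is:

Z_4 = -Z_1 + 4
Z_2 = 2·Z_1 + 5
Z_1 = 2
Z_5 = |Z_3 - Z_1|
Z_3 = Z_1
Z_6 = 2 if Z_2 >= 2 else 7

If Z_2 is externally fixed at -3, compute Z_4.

2

Under do(Z_2=-3), the mechanism Z_2 = 2·Z_1 + 5 is discarded; Z_2 is fixed at -3.
Since Z_4 is not a descendant of the intervened variable, it is unaffected.
Z_4 = -Z_1 + 4  [with Z_1=2]  = 2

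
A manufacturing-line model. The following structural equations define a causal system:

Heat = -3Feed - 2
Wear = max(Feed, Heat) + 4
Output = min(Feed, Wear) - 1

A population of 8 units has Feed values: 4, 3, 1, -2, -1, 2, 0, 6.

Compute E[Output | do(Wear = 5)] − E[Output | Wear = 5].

The intervention sets Wear=5 in all 8 units regardless of Feed. Recomputing Output per unit gives 3, 2, 0, -3, -2, 1, -1, 4; average 0.5.
E[Output|Wear=5] averages over only the 2 units with Wear=5 (Feed = 1, -1): Output = 0, -2, mean -1.
Difference = 0.5 − (-1) = 1.5.

1.5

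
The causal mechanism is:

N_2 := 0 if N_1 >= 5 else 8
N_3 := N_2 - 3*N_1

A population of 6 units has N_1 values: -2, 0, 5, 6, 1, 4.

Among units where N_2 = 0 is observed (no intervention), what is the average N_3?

-16.5

Observing N_2=0 restricts to units where N_2's equation naturally yields 0: N_1 ∈ {5, 6}. In that subpopulation N_3 = -15, -18, mean -16.5.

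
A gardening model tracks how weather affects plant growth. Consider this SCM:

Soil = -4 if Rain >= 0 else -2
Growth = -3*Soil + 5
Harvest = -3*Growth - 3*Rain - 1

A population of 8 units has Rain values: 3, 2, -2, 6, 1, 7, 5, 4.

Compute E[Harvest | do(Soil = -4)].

do(Soil=-4) breaks Soil's dependence on Rain. With Soil=-4 fixed, Harvest across the units is -61, -58, -46, -70, -55, -73, -67, -64, mean -61.75.

-61.75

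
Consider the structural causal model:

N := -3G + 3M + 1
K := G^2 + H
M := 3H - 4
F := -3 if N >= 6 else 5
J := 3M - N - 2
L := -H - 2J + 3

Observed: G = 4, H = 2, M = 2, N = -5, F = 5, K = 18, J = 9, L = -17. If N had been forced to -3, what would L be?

do(N=-3) replaces the equation N := -3G + 3M + 1 with the constant N = -3.
M = 3H - 4  [with H=2]  = 2
J = 3M - N - 2  [with M=2, N=-3]  = 7
L = -H - 2J + 3  [with H=2, J=7]  = -13

-13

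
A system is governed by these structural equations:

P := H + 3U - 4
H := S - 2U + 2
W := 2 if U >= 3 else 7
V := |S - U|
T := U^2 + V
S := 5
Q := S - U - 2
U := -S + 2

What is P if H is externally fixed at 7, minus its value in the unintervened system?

-6

do(H=7) replaces the equation H := S - 2U + 2 with the constant H = 7.
U = -S + 2  [with S=5]  = -3
P = H + 3U - 4  [with H=7, U=-3]  = -6
Without intervention: U = -S + 2  [with S=5]  = -3; H = S - 2U + 2  [with S=5, U=-3]  = 13; P = H + 3U - 4  [with H=13, U=-3]  = 0.
Change = -6 − 0 = -6.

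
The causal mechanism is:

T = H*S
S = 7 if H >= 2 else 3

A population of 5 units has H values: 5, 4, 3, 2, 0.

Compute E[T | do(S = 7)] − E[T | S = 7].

-4.9

do(S=7) breaks S's dependence on H. With S=7 fixed, T across the units is 35, 28, 21, 14, 0, mean 19.6.
Observing S=7 restricts to units where S's equation naturally yields 7: H ∈ {5, 4, 3, 2}. In that subpopulation T = 35, 28, 21, 14, mean 24.5.
Difference = 19.6 − 24.5 = -4.9.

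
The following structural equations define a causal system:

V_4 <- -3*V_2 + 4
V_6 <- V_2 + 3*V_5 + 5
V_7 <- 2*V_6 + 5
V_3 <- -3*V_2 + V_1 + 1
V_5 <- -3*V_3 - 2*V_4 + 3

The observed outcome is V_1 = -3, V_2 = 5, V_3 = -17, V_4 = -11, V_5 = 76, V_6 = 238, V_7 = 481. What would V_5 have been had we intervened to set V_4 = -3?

60

Intervening sets V_4 = -3 and removes its equation (V_4 <- -3*V_2 + 4).
V_3 = -3*V_2 + V_1 + 1  [with V_2=5, V_1=-3]  = -17
V_5 = -3*V_3 - 2*V_4 + 3  [with V_3=-17, V_4=-3]  = 60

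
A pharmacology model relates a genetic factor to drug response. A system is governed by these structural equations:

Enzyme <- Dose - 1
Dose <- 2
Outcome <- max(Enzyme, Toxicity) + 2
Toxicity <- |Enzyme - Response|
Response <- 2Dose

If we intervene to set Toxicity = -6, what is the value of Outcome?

3

Intervening sets Toxicity = -6 and removes its equation (Toxicity <- |Enzyme - Response|).
Enzyme = Dose - 1  [with Dose=2]  = 1
Outcome = max(Enzyme, Toxicity) + 2  [with Enzyme=1, Toxicity=-6]  = 3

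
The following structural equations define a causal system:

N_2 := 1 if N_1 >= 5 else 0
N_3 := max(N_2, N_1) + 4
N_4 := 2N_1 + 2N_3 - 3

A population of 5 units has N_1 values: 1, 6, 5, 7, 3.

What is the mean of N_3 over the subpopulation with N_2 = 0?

Observing N_2=0 restricts to units where N_2's equation naturally yields 0: N_1 ∈ {1, 3}. In that subpopulation N_3 = 5, 7, mean 6.

6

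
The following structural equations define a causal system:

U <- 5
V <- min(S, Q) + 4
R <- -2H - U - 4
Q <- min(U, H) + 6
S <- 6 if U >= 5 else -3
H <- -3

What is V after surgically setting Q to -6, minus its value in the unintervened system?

do(Q=-6) replaces the equation Q <- min(U, H) + 6 with the constant Q = -6.
S = 6 if U >= 5 else -3  [with U=5]  = 6
V = min(S, Q) + 4  [with S=6, Q=-6]  = -2
Without intervention: Q = min(U, H) + 6  [with U=5, H=-3]  = 3; S = 6 if U >= 5 else -3  [with U=5]  = 6; V = min(S, Q) + 4  [with S=6, Q=3]  = 7.
Change = -2 − 7 = -9.

-9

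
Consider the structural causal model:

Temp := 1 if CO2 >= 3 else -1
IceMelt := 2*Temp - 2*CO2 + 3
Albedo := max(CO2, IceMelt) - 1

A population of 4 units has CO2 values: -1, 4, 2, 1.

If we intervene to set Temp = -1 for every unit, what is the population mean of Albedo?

The intervention sets Temp=-1 in all 4 units regardless of CO2. Recomputing Albedo per unit gives 2, 3, 1, 0; average 1.5.

1.5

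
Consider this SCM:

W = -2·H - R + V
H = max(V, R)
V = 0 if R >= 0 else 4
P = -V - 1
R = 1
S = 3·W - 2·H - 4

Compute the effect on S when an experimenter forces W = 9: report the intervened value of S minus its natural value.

Under do(W=9), the mechanism W = -2·H - R + V is discarded; W is fixed at 9.
V = 0 if R >= 0 else 4  [with R=1]  = 0
H = max(V, R)  [with V=0, R=1]  = 1
S = 3·W - 2·H - 4  [with W=9, H=1]  = 21
Without intervention: V = 0 if R >= 0 else 4  [with R=1]  = 0; H = max(V, R)  [with V=0, R=1]  = 1; W = -2·H - R + V  [with H=1, R=1, V=0]  = -3; S = 3·W - 2·H - 4  [with W=-3, H=1]  = -15.
Change = 21 − (-15) = 36.

36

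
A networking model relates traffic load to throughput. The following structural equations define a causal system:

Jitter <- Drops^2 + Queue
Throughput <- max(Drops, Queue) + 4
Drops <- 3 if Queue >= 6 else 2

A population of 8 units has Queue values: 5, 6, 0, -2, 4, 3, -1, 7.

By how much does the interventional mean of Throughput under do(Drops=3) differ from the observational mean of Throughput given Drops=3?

-2.25

do(Drops=3) breaks Drops's dependence on Queue. With Drops=3 fixed, Throughput across the units is 9, 10, 7, 7, 8, 7, 7, 11, mean 8.25.
Observing Drops=3 restricts to units where Drops's equation naturally yields 3: Queue ∈ {6, 7}. In that subpopulation Throughput = 10, 11, mean 10.5.
Difference = 8.25 − 10.5 = -2.25.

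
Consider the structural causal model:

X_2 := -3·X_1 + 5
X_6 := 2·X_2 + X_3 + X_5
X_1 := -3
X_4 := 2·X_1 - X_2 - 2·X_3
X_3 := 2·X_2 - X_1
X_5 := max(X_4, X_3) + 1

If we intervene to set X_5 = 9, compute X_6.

The intervention breaks the incoming arrows to X_5: X_5 := max(X_4, X_3) + 1 no longer applies, and X_5 = 9.
X_2 = -3·X_1 + 5  [with X_1=-3]  = 14
X_3 = 2·X_2 - X_1  [with X_2=14, X_1=-3]  = 31
X_6 = 2·X_2 + X_3 + X_5  [with X_2=14, X_3=31, X_5=9]  = 68

68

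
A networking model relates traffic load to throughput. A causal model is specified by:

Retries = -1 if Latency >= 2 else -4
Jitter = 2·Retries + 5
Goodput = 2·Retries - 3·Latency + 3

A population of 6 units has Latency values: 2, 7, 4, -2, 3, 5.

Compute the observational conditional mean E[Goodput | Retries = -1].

Observing Retries=-1 restricts to units where Retries's equation naturally yields -1: Latency ∈ {2, 7, 4, 3, 5}. In that subpopulation Goodput = -5, -20, -11, -8, -14, mean -11.6.

-11.6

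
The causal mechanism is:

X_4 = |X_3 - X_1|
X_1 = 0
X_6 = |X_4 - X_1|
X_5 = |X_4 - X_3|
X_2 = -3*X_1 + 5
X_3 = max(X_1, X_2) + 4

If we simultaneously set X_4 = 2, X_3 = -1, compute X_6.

2

The joint intervention fixes X_4 = 2, X_3 = -1, removing each variable's own equation.
X_6 = |X_4 - X_1|  [with X_4=2, X_1=0]  = 2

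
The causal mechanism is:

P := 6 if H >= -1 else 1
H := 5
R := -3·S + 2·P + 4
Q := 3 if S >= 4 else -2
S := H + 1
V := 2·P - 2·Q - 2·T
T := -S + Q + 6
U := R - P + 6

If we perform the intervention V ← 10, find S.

6

The intervention breaks the incoming arrows to V: V := 2·P - 2·Q - 2·T no longer applies, and V = 10.
S is not downstream of the intervention, so its value is determined by the original equations.
S = H + 1  [with H=5]  = 6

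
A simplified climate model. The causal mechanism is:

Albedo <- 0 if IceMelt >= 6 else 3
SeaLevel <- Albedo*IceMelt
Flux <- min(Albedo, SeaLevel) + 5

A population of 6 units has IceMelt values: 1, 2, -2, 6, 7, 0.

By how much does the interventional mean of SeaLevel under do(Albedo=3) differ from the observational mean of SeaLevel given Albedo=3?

6.25

do(Albedo=3) breaks Albedo's dependence on IceMelt. With Albedo=3 fixed, SeaLevel across the units is 3, 6, -6, 18, 21, 0, mean 7.
E[SeaLevel|Albedo=3] averages over only the 4 units with Albedo=3 (IceMelt = 1, 2, -2, 0): SeaLevel = 3, 6, -6, 0, mean 0.75.
Difference = 7 − 0.75 = 6.25.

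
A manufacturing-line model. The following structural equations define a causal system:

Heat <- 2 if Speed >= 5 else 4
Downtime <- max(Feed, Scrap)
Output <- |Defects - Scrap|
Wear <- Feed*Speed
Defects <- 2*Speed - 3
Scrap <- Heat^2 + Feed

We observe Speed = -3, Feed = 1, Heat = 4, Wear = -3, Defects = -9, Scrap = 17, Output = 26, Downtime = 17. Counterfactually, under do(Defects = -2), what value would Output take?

19

Under do(Defects=-2), the mechanism Defects <- 2*Speed - 3 is discarded; Defects is fixed at -2.
Heat = 2 if Speed >= 5 else 4  [with Speed=-3]  = 4
Scrap = Heat^2 + Feed  [with Heat=4, Feed=1]  = 17
Output = |Defects - Scrap|  [with Defects=-2, Scrap=17]  = 19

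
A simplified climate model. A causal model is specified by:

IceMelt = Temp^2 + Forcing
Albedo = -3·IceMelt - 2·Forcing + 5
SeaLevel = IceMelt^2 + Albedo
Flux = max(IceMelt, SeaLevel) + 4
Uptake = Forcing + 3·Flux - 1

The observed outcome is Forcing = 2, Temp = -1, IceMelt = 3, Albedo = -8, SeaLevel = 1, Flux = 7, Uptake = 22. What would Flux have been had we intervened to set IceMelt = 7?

The intervention breaks the incoming arrows to IceMelt: IceMelt = Temp^2 + Forcing no longer applies, and IceMelt = 7.
Albedo = -3·IceMelt - 2·Forcing + 5  [with IceMelt=7, Forcing=2]  = -20
SeaLevel = IceMelt^2 + Albedo  [with IceMelt=7, Albedo=-20]  = 29
Flux = max(IceMelt, SeaLevel) + 4  [with IceMelt=7, SeaLevel=29]  = 33

33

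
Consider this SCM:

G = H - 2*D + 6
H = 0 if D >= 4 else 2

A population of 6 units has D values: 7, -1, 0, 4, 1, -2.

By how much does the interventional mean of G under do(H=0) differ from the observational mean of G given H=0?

8

do(H=0) breaks H's dependence on D. With H=0 fixed, G across the units is -8, 8, 6, -2, 4, 10, mean 3.
E[G|H=0] averages over only the 2 units with H=0 (D = 7, 4): G = -8, -2, mean -5.
Difference = 3 − (-5) = 8.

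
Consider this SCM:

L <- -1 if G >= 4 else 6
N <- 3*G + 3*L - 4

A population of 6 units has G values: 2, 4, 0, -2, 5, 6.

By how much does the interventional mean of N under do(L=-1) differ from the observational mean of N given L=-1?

The intervention sets L=-1 in all 6 units regardless of G. Recomputing N per unit gives -1, 5, -7, -13, 8, 11; average 0.5.
E[N|L=-1] averages over only the 3 units with L=-1 (G = 4, 5, 6): N = 5, 8, 11, mean 8.
Difference = 0.5 − 8 = -7.5.

-7.5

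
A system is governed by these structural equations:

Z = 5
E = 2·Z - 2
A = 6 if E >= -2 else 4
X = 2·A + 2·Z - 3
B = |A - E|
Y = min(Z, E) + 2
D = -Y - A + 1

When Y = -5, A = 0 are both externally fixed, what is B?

Under do(Y = -5, A = 0), each intervened variable's structural equation is replaced by its fixed value.
E = 2·Z - 2  [with Z=5]  = 8
B = |A - E|  [with A=0, E=8]  = 8

8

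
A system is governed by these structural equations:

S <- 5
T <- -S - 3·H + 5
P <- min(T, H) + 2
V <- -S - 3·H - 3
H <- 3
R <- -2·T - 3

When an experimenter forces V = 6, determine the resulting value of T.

do(V=6) replaces the equation V <- -S - 3·H - 3 with the constant V = 6.
T is not downstream of the intervention, so its value is determined by the original equations.
T = -S - 3·H + 5  [with S=5, H=3]  = -9

-9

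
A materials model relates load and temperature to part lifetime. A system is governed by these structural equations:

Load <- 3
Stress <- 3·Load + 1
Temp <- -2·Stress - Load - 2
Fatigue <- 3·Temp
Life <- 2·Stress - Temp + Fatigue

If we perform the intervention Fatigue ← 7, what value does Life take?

52

Intervening sets Fatigue = 7 and removes its equation (Fatigue <- 3·Temp).
Stress = 3·Load + 1  [with Load=3]  = 10
Temp = -2·Stress - Load - 2  [with Stress=10, Load=3]  = -25
Life = 2·Stress - Temp + Fatigue  [with Stress=10, Temp=-25, Fatigue=7]  = 52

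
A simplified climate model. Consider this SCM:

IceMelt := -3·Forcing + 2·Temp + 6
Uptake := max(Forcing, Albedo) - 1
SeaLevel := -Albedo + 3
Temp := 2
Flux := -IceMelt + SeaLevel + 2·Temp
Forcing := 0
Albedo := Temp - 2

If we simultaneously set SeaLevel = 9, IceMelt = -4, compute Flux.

The joint intervention fixes SeaLevel = 9, IceMelt = -4, removing each variable's own equation.
Flux = -IceMelt + SeaLevel + 2·Temp  [with IceMelt=-4, SeaLevel=9, Temp=2]  = 17

17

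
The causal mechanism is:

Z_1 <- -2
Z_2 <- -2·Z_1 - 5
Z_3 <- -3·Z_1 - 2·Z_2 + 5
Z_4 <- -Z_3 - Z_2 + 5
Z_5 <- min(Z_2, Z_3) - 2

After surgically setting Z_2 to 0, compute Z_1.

-2

Under do(Z_2=0), the mechanism Z_2 <- -2·Z_1 - 5 is discarded; Z_2 is fixed at 0.
Z_1 is not downstream of the intervention, so its value is determined by the original equations.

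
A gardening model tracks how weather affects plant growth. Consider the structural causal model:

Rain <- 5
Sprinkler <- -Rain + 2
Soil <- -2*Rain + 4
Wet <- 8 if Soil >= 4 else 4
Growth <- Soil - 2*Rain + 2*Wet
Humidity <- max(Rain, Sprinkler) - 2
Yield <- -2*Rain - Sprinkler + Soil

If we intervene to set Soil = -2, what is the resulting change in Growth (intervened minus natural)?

4

do(Soil=-2) replaces the equation Soil <- -2*Rain + 4 with the constant Soil = -2.
Wet = 8 if Soil >= 4 else 4  [with Soil=-2]  = 4
Growth = Soil - 2*Rain + 2*Wet  [with Soil=-2, Rain=5, Wet=4]  = -4
Without intervention: Soil = -2*Rain + 4  [with Rain=5]  = -6; Wet = 8 if Soil >= 4 else 4  [with Soil=-6]  = 4; Growth = Soil - 2*Rain + 2*Wet  [with Soil=-6, Rain=5, Wet=4]  = -8.
Change = -4 − (-8) = 4.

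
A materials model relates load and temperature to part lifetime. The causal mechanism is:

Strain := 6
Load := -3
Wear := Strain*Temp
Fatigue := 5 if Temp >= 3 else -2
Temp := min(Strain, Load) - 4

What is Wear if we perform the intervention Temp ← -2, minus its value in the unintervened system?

30

The intervention breaks the incoming arrows to Temp: Temp := min(Strain, Load) - 4 no longer applies, and Temp = -2.
Wear = Strain*Temp  [with Strain=6, Temp=-2]  = -12
Without intervention: Temp = min(Strain, Load) - 4  [with Strain=6, Load=-3]  = -7; Wear = Strain*Temp  [with Strain=6, Temp=-7]  = -42.
Change = -12 − (-42) = 30.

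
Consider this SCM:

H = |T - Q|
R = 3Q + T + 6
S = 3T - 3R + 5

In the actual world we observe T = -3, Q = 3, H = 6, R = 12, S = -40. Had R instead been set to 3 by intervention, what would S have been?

-13

Intervening sets R = 3 and removes its equation (R = 3Q + T + 6).
S = 3T - 3R + 5  [with T=-3, R=3]  = -13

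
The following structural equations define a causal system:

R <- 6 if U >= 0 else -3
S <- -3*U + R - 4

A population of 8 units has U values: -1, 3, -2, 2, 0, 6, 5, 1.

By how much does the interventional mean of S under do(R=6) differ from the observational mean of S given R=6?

3.25

The intervention sets R=6 in all 8 units regardless of U. Recomputing S per unit gives 5, -7, 8, -4, 2, -16, -13, -1; average -3.25.
E[S|R=6] averages over only the 6 units with R=6 (U = 3, 2, 0, 6, 5, 1): S = -7, -4, 2, -16, -13, -1, mean -6.5.
Difference = -3.25 − (-6.5) = 3.25.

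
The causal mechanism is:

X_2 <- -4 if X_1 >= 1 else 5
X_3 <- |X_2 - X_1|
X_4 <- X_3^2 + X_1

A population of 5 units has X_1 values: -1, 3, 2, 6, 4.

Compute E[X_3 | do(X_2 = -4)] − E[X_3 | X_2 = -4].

Under do(X_2=-4), X_2's equation is replaced by X_2=-4 for every unit. Per-unit X_3: 3, 7, 6, 10, 8. Mean = 6.8.
Conditioning on X_2=-4 selects the 4 unit(s) with X_1 ∈ {3, 2, 6, 4}. Their X_3 values: 7, 6, 10, 8. Mean = 7.75.
Difference = 6.8 − 7.75 = -0.95.

-0.95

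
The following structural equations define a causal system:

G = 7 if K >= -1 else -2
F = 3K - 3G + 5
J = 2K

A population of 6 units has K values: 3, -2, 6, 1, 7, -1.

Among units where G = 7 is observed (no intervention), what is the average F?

-6.4

Observing G=7 restricts to units where G's equation naturally yields 7: K ∈ {3, 6, 1, 7, -1}. In that subpopulation F = -7, 2, -13, 5, -19, mean -6.4.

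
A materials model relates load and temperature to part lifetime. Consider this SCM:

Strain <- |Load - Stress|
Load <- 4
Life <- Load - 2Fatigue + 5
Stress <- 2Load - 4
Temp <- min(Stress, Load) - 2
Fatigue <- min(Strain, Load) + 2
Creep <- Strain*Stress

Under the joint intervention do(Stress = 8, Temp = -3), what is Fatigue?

The joint intervention fixes Stress = 8, Temp = -3, removing each variable's own equation.
Strain = |Load - Stress|  [with Load=4, Stress=8]  = 4
Fatigue = min(Strain, Load) + 2  [with Strain=4, Load=4]  = 6

6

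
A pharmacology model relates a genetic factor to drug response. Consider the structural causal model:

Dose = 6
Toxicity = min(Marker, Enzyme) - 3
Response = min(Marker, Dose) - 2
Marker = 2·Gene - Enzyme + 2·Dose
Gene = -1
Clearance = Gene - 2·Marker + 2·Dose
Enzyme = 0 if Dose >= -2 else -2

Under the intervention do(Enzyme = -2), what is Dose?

6

Under do(Enzyme=-2), the mechanism Enzyme = 0 if Dose >= -2 else -2 is discarded; Enzyme is fixed at -2.
Since Dose is not a descendant of the intervened variable, it is unaffected.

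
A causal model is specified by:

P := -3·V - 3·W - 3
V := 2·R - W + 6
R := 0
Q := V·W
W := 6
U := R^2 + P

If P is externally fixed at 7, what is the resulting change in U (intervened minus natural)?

Intervening sets P = 7 and removes its equation (P := -3·V - 3·W - 3).
U = R^2 + P  [with R=0, P=7]  = 7
Without intervention: V = 2·R - W + 6  [with R=0, W=6]  = 0; P = -3·V - 3·W - 3  [with V=0, W=6]  = -21; U = R^2 + P  [with R=0, P=-21]  = -21.
Change = 7 − (-21) = 28.

28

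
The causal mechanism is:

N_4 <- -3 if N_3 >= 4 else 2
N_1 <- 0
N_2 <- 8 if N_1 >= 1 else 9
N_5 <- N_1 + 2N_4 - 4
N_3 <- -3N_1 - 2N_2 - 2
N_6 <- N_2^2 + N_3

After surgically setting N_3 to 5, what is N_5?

-10

do(N_3=5) replaces the equation N_3 <- -3N_1 - 2N_2 - 2 with the constant N_3 = 5.
N_4 = -3 if N_3 >= 4 else 2  [with N_3=5]  = -3
N_5 = N_1 + 2N_4 - 4  [with N_1=0, N_4=-3]  = -10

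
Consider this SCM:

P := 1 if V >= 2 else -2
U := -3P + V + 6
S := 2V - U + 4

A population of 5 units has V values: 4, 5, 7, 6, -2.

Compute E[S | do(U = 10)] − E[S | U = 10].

3

Every unit gets U=10 under the intervention. S values become 2, 4, 8, 6, -10; E[S|do(U=10)] = 2.
Observing U=10 restricts to units where U's equation naturally yields 10: V ∈ {7, -2}. In that subpopulation S = 8, -10, mean -1.
Difference = 2 − (-1) = 3.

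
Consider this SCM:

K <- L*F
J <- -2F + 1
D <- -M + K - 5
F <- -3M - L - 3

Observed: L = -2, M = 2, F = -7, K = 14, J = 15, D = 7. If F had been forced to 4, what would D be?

The intervention breaks the incoming arrows to F: F <- -3M - L - 3 no longer applies, and F = 4.
K = L*F  [with L=-2, F=4]  = -8
D = -M + K - 5  [with M=2, K=-8]  = -15

-15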